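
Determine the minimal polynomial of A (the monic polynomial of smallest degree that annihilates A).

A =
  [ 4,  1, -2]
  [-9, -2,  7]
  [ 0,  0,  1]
x^3 - 3*x^2 + 3*x - 1

The characteristic polynomial is χ_A(x) = (x - 1)^3, so the eigenvalues are known. The minimal polynomial is
  m_A(x) = Π_λ (x − λ)^{k_λ}
where k_λ is the size of the *largest* Jordan block for λ (equivalently, the smallest k with (A − λI)^k v = 0 for every generalised eigenvector v of λ).

  λ = 1: largest Jordan block has size 3, contributing (x − 1)^3

So m_A(x) = (x - 1)^3 = x^3 - 3*x^2 + 3*x - 1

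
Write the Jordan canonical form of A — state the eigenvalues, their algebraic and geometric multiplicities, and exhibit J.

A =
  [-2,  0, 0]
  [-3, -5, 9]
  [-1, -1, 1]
J_2(-2) ⊕ J_1(-2)

The characteristic polynomial is
  det(x·I − A) = x^3 + 6*x^2 + 12*x + 8 = (x + 2)^3

Eigenvalues and multiplicities (the geometric multiplicity of λ is n − rank(A − λI), which equals the number of Jordan blocks for λ):
  λ = -2: algebraic multiplicity = 3, geometric multiplicity = 2

Determining the block sizes for each eigenvalue:
  λ = -2: 2 blocks summing to 3 forces exactly one block of size 2 and the rest size 1 → block sizes [2, 1]

Assembling the blocks gives a Jordan form
J =
  [-2,  1,  0]
  [ 0, -2,  0]
  [ 0,  0, -2]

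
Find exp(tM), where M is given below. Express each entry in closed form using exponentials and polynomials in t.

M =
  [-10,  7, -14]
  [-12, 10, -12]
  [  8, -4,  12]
e^{tM} =
  [-14*t*exp(4*t) + exp(4*t), 7*t*exp(4*t), -14*t*exp(4*t)]
  [-12*t*exp(4*t), 6*t*exp(4*t) + exp(4*t), -12*t*exp(4*t)]
  [8*t*exp(4*t), -4*t*exp(4*t), 8*t*exp(4*t) + exp(4*t)]

Strategy: write M = P · J · P⁻¹ where J is a Jordan canonical form, so e^{tM} = P · e^{tJ} · P⁻¹, and e^{tJ} can be computed block-by-block.

M has Jordan form
J =
  [4, 1, 0]
  [0, 4, 0]
  [0, 0, 4]
(up to reordering of blocks).

Per-block formulas:
  For a 1×1 block at λ = 4: exp(t · [4]) = [e^(4t)].
  For a 2×2 Jordan block J_2(4): exp(t · J_2(4)) = e^(4t)·(I + t·N), where N is the 2×2 nilpotent shift.

After assembling e^{tJ} and conjugating by P, we get:

e^{tM} =
  [-14*t*exp(4*t) + exp(4*t), 7*t*exp(4*t), -14*t*exp(4*t)]
  [-12*t*exp(4*t), 6*t*exp(4*t) + exp(4*t), -12*t*exp(4*t)]
  [8*t*exp(4*t), -4*t*exp(4*t), 8*t*exp(4*t) + exp(4*t)]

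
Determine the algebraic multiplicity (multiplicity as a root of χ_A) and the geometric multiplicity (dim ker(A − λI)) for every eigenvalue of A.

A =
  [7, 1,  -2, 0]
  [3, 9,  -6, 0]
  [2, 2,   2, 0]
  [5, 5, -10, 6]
λ = 6: alg = 4, geom = 3

Step 1 — factor the characteristic polynomial to read off the algebraic multiplicities:
  χ_A(x) = (x - 6)^4

Step 2 — compute geometric multiplicities via the rank-nullity identity g(λ) = n − rank(A − λI):
  rank(A − (6)·I) = 1, so dim ker(A − (6)·I) = n − 1 = 3

Summary:
  λ = 6: algebraic multiplicity = 4, geometric multiplicity = 3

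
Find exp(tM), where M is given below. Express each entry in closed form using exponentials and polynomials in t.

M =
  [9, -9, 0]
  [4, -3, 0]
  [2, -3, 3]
e^{tM} =
  [6*t*exp(3*t) + exp(3*t), -9*t*exp(3*t), 0]
  [4*t*exp(3*t), -6*t*exp(3*t) + exp(3*t), 0]
  [2*t*exp(3*t), -3*t*exp(3*t), exp(3*t)]

Strategy: write M = P · J · P⁻¹ where J is a Jordan canonical form, so e^{tM} = P · e^{tJ} · P⁻¹, and e^{tJ} can be computed block-by-block.

M has Jordan form
J =
  [3, 1, 0]
  [0, 3, 0]
  [0, 0, 3]
(up to reordering of blocks).

Per-block formulas:
  For a 2×2 Jordan block J_2(3): exp(t · J_2(3)) = e^(3t)·(I + t·N), where N is the 2×2 nilpotent shift.
  For a 1×1 block at λ = 3: exp(t · [3]) = [e^(3t)].

After assembling e^{tJ} and conjugating by P, we get:

e^{tM} =
  [6*t*exp(3*t) + exp(3*t), -9*t*exp(3*t), 0]
  [4*t*exp(3*t), -6*t*exp(3*t) + exp(3*t), 0]
  [2*t*exp(3*t), -3*t*exp(3*t), exp(3*t)]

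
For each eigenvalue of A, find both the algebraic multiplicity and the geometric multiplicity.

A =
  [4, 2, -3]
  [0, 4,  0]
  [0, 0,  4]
λ = 4: alg = 3, geom = 2

Step 1 — factor the characteristic polynomial to read off the algebraic multiplicities:
  χ_A(x) = (x - 4)^3

Step 2 — compute geometric multiplicities via the rank-nullity identity g(λ) = n − rank(A − λI):
  rank(A − (4)·I) = 1, so dim ker(A − (4)·I) = n − 1 = 2

Summary:
  λ = 4: algebraic multiplicity = 3, geometric multiplicity = 2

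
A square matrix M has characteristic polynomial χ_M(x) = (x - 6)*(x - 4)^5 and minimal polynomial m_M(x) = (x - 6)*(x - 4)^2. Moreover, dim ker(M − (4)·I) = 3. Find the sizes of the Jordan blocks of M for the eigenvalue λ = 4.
Block sizes for λ = 4: [2, 2, 1]

Step 1 — from the characteristic polynomial, algebraic multiplicity of λ = 4 is 5. From dim ker(M − (4)·I) = 3, there are exactly 3 Jordan blocks for λ = 4.
Step 2 — from the minimal polynomial, the factor (x − 4)^2 tells us the largest block for λ = 4 has size 2.
Step 3 — with total size 5, 3 blocks, and largest block 2, the block sizes (in nonincreasing order) are [2, 2, 1].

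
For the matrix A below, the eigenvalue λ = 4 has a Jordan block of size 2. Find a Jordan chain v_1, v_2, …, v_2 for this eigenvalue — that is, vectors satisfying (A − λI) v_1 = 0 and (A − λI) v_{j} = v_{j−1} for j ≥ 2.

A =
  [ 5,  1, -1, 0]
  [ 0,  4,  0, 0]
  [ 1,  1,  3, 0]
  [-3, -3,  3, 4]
A Jordan chain for λ = 4 of length 2:
v_1 = (1, 0, 1, -3)ᵀ
v_2 = (1, 0, 0, 0)ᵀ

Let N = A − (4)·I. We want v_2 with N^2 v_2 = 0 but N^1 v_2 ≠ 0; then v_{j-1} := N · v_j for j = 2, …, 2.

Pick v_2 = (1, 0, 0, 0)ᵀ.
Then v_1 = N · v_2 = (1, 0, 1, -3)ᵀ.

Sanity check: (A − (4)·I) v_1 = (0, 0, 0, 0)ᵀ = 0. ✓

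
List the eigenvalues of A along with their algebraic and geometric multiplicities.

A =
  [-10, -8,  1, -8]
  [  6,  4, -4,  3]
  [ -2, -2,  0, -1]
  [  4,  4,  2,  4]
λ = -2: alg = 1, geom = 1; λ = 0: alg = 3, geom = 1

Step 1 — factor the characteristic polynomial to read off the algebraic multiplicities:
  χ_A(x) = x^3*(x + 2)

Step 2 — compute geometric multiplicities via the rank-nullity identity g(λ) = n − rank(A − λI):
  rank(A − (-2)·I) = 3, so dim ker(A − (-2)·I) = n − 3 = 1
  rank(A − (0)·I) = 3, so dim ker(A − (0)·I) = n − 3 = 1

Summary:
  λ = -2: algebraic multiplicity = 1, geometric multiplicity = 1
  λ = 0: algebraic multiplicity = 3, geometric multiplicity = 1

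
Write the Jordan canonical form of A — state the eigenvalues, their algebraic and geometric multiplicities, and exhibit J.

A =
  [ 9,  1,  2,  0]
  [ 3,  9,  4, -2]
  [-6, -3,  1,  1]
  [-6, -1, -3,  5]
J_3(6) ⊕ J_1(6)

The characteristic polynomial is
  det(x·I − A) = x^4 - 24*x^3 + 216*x^2 - 864*x + 1296 = (x - 6)^4

Eigenvalues and multiplicities (the geometric multiplicity of λ is n − rank(A − λI), which equals the number of Jordan blocks for λ):
  λ = 6: algebraic multiplicity = 4, geometric multiplicity = 2

Determining the block sizes for each eigenvalue:
  λ = 6: with am = 4 and gm = 2, the partition is not yet determined (e.g. several partitions of 4 into 2 parts exist). Let N = A − (6)·I. Computing rank(N^1) = 2, rank(N^2) = 1, rank(N^3) = 0; the number of blocks of size ≥ j is rank(N^{j−1}) − rank(N^j), giving [2, 1, 1]. So we have 1 block(s) of size 3, 1 block(s) of size 1 → block sizes [3, 1]

Assembling the blocks gives a Jordan form
J =
  [6, 1, 0, 0]
  [0, 6, 1, 0]
  [0, 0, 6, 0]
  [0, 0, 0, 6]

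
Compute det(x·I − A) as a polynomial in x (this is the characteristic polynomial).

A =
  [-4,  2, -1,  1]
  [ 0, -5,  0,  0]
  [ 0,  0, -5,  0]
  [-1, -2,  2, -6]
x^4 + 20*x^3 + 150*x^2 + 500*x + 625

Expanding det(x·I − A) (e.g. by cofactor expansion or by noting that A is similar to its Jordan form J, which has the same characteristic polynomial as A) gives
  χ_A(x) = x^4 + 20*x^3 + 150*x^2 + 500*x + 625
which factors as (x + 5)^4. The eigenvalues (with algebraic multiplicities) are λ = -5 with multiplicity 4.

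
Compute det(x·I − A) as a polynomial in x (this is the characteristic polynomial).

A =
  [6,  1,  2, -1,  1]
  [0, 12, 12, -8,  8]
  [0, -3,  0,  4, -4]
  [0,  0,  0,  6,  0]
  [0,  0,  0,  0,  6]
x^5 - 30*x^4 + 360*x^3 - 2160*x^2 + 6480*x - 7776

Expanding det(x·I − A) (e.g. by cofactor expansion or by noting that A is similar to its Jordan form J, which has the same characteristic polynomial as A) gives
  χ_A(x) = x^5 - 30*x^4 + 360*x^3 - 2160*x^2 + 6480*x - 7776
which factors as (x - 6)^5. The eigenvalues (with algebraic multiplicities) are λ = 6 with multiplicity 5.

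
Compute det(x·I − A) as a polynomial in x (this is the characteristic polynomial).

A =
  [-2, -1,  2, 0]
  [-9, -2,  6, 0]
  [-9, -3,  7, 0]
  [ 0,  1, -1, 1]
x^4 - 4*x^3 + 6*x^2 - 4*x + 1

Expanding det(x·I − A) (e.g. by cofactor expansion or by noting that A is similar to its Jordan form J, which has the same characteristic polynomial as A) gives
  χ_A(x) = x^4 - 4*x^3 + 6*x^2 - 4*x + 1
which factors as (x - 1)^4. The eigenvalues (with algebraic multiplicities) are λ = 1 with multiplicity 4.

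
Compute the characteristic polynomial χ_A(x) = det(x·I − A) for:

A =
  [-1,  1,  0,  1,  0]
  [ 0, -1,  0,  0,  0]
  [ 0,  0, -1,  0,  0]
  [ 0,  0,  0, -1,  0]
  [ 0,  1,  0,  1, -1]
x^5 + 5*x^4 + 10*x^3 + 10*x^2 + 5*x + 1

Expanding det(x·I − A) (e.g. by cofactor expansion or by noting that A is similar to its Jordan form J, which has the same characteristic polynomial as A) gives
  χ_A(x) = x^5 + 5*x^4 + 10*x^3 + 10*x^2 + 5*x + 1
which factors as (x + 1)^5. The eigenvalues (with algebraic multiplicities) are λ = -1 with multiplicity 5.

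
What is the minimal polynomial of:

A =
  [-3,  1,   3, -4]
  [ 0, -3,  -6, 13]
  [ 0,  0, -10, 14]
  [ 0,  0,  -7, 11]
x^4 + 5*x^3 - 9*x^2 - 81*x - 108

The characteristic polynomial is χ_A(x) = (x - 4)*(x + 3)^3, so the eigenvalues are known. The minimal polynomial is
  m_A(x) = Π_λ (x − λ)^{k_λ}
where k_λ is the size of the *largest* Jordan block for λ (equivalently, the smallest k with (A − λI)^k v = 0 for every generalised eigenvector v of λ).

  λ = -3: largest Jordan block has size 3, contributing (x + 3)^3
  λ = 4: largest Jordan block has size 1, contributing (x − 4)

So m_A(x) = (x - 4)*(x + 3)^3 = x^4 + 5*x^3 - 9*x^2 - 81*x - 108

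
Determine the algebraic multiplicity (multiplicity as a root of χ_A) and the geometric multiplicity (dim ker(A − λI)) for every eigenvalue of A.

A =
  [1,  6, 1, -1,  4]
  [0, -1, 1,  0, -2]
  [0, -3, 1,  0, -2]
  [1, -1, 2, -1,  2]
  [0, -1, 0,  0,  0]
λ = 0: alg = 5, geom = 2

Step 1 — factor the characteristic polynomial to read off the algebraic multiplicities:
  χ_A(x) = x^5

Step 2 — compute geometric multiplicities via the rank-nullity identity g(λ) = n − rank(A − λI):
  rank(A − (0)·I) = 3, so dim ker(A − (0)·I) = n − 3 = 2

Summary:
  λ = 0: algebraic multiplicity = 5, geometric multiplicity = 2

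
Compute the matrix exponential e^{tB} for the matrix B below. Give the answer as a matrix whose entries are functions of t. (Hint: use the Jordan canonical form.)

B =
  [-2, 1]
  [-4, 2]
e^{tB} =
  [1 - 2*t, t]
  [-4*t, 2*t + 1]

Strategy: write B = P · J · P⁻¹ where J is a Jordan canonical form, so e^{tB} = P · e^{tJ} · P⁻¹, and e^{tJ} can be computed block-by-block.

B has Jordan form
J =
  [0, 1]
  [0, 0]
(up to reordering of blocks).

Per-block formulas:
  For a 2×2 Jordan block J_2(0): exp(t · J_2(0)) = e^(0t)·(I + t·N), where N is the 2×2 nilpotent shift.

After assembling e^{tJ} and conjugating by P, we get:

e^{tB} =
  [1 - 2*t, t]
  [-4*t, 2*t + 1]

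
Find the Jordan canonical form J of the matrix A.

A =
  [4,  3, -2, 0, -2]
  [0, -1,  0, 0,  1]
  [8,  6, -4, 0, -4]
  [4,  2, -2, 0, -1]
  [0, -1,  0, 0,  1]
J_3(0) ⊕ J_1(0) ⊕ J_1(0)

The characteristic polynomial is
  det(x·I − A) = x^5

Eigenvalues and multiplicities (the geometric multiplicity of λ is n − rank(A − λI), which equals the number of Jordan blocks for λ):
  λ = 0: algebraic multiplicity = 5, geometric multiplicity = 3

Determining the block sizes for each eigenvalue:
  λ = 0: with am = 5 and gm = 3, the partition is not yet determined (e.g. several partitions of 5 into 3 parts exist). Let N = A − (0)·I. Computing rank(N^1) = 2, rank(N^2) = 1, rank(N^3) = 0; the number of blocks of size ≥ j is rank(N^{j−1}) − rank(N^j), giving [3, 1, 1]. So we have 1 block(s) of size 3, 2 block(s) of size 1 → block sizes [3, 1, 1]

Assembling the blocks gives a Jordan form
J =
  [0, 1, 0, 0, 0]
  [0, 0, 1, 0, 0]
  [0, 0, 0, 0, 0]
  [0, 0, 0, 0, 0]
  [0, 0, 0, 0, 0]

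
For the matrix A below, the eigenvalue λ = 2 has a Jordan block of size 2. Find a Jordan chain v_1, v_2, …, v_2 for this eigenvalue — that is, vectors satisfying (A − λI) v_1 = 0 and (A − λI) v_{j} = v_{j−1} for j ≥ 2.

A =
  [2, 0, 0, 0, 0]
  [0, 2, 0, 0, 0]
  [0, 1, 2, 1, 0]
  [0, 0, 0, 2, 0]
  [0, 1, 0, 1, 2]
A Jordan chain for λ = 2 of length 2:
v_1 = (0, 0, 1, 0, 1)ᵀ
v_2 = (0, 1, 0, 0, 0)ᵀ

Let N = A − (2)·I. We want v_2 with N^2 v_2 = 0 but N^1 v_2 ≠ 0; then v_{j-1} := N · v_j for j = 2, …, 2.

Pick v_2 = (0, 1, 0, 0, 0)ᵀ.
Then v_1 = N · v_2 = (0, 0, 1, 0, 1)ᵀ.

Sanity check: (A − (2)·I) v_1 = (0, 0, 0, 0, 0)ᵀ = 0. ✓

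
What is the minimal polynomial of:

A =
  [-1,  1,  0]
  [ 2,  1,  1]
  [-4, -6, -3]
x^3 + 3*x^2 + 3*x + 1

The characteristic polynomial is χ_A(x) = (x + 1)^3, so the eigenvalues are known. The minimal polynomial is
  m_A(x) = Π_λ (x − λ)^{k_λ}
where k_λ is the size of the *largest* Jordan block for λ (equivalently, the smallest k with (A − λI)^k v = 0 for every generalised eigenvector v of λ).

  λ = -1: largest Jordan block has size 3, contributing (x + 1)^3

So m_A(x) = (x + 1)^3 = x^3 + 3*x^2 + 3*x + 1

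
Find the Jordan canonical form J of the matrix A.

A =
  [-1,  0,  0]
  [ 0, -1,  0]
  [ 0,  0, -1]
J_1(-1) ⊕ J_1(-1) ⊕ J_1(-1)

The characteristic polynomial is
  det(x·I − A) = x^3 + 3*x^2 + 3*x + 1 = (x + 1)^3

Eigenvalues and multiplicities (the geometric multiplicity of λ is n − rank(A − λI), which equals the number of Jordan blocks for λ):
  λ = -1: algebraic multiplicity = 3, geometric multiplicity = 3

Determining the block sizes for each eigenvalue:
  λ = -1: gm = am = 3, so every block has size 1 → block sizes [1, 1, 1]

Assembling the blocks gives a Jordan form
J =
  [-1,  0,  0]
  [ 0, -1,  0]
  [ 0,  0, -1]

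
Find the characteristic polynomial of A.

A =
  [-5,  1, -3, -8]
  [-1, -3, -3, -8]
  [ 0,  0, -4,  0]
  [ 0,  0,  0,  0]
x^4 + 12*x^3 + 48*x^2 + 64*x

Expanding det(x·I − A) (e.g. by cofactor expansion or by noting that A is similar to its Jordan form J, which has the same characteristic polynomial as A) gives
  χ_A(x) = x^4 + 12*x^3 + 48*x^2 + 64*x
which factors as x*(x + 4)^3. The eigenvalues (with algebraic multiplicities) are λ = -4 with multiplicity 3, λ = 0 with multiplicity 1.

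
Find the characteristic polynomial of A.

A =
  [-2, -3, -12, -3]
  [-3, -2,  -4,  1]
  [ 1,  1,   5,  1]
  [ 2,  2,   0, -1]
x^4 - 6*x^2 + 8*x - 3

Expanding det(x·I − A) (e.g. by cofactor expansion or by noting that A is similar to its Jordan form J, which has the same characteristic polynomial as A) gives
  χ_A(x) = x^4 - 6*x^2 + 8*x - 3
which factors as (x - 1)^3*(x + 3). The eigenvalues (with algebraic multiplicities) are λ = -3 with multiplicity 1, λ = 1 with multiplicity 3.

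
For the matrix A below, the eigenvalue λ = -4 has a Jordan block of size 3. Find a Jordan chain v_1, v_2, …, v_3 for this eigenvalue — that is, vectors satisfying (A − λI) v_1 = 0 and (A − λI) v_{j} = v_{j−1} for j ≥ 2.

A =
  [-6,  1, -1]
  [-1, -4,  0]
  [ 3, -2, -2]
A Jordan chain for λ = -4 of length 3:
v_1 = (0, 2, 2)ᵀ
v_2 = (-2, -1, 3)ᵀ
v_3 = (1, 0, 0)ᵀ

Let N = A − (-4)·I. We want v_3 with N^3 v_3 = 0 but N^2 v_3 ≠ 0; then v_{j-1} := N · v_j for j = 3, …, 2.

Pick v_3 = (1, 0, 0)ᵀ.
Then v_2 = N · v_3 = (-2, -1, 3)ᵀ.
Then v_1 = N · v_2 = (0, 2, 2)ᵀ.

Sanity check: (A − (-4)·I) v_1 = (0, 0, 0)ᵀ = 0. ✓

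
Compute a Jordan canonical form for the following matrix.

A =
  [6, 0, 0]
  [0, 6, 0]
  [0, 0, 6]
J_1(6) ⊕ J_1(6) ⊕ J_1(6)

The characteristic polynomial is
  det(x·I − A) = x^3 - 18*x^2 + 108*x - 216 = (x - 6)^3

Eigenvalues and multiplicities (the geometric multiplicity of λ is n − rank(A − λI), which equals the number of Jordan blocks for λ):
  λ = 6: algebraic multiplicity = 3, geometric multiplicity = 3

Determining the block sizes for each eigenvalue:
  λ = 6: gm = am = 3, so every block has size 1 → block sizes [1, 1, 1]

Assembling the blocks gives a Jordan form
J =
  [6, 0, 0]
  [0, 6, 0]
  [0, 0, 6]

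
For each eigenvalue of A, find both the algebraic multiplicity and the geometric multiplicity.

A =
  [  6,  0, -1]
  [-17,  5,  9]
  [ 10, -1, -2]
λ = 3: alg = 3, geom = 1

Step 1 — factor the characteristic polynomial to read off the algebraic multiplicities:
  χ_A(x) = (x - 3)^3

Step 2 — compute geometric multiplicities via the rank-nullity identity g(λ) = n − rank(A − λI):
  rank(A − (3)·I) = 2, so dim ker(A − (3)·I) = n − 2 = 1

Summary:
  λ = 3: algebraic multiplicity = 3, geometric multiplicity = 1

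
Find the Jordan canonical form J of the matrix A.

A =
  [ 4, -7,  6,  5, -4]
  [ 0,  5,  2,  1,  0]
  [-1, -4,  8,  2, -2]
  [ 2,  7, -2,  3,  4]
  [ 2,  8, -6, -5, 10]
J_3(6) ⊕ J_2(6)

The characteristic polynomial is
  det(x·I − A) = x^5 - 30*x^4 + 360*x^3 - 2160*x^2 + 6480*x - 7776 = (x - 6)^5

Eigenvalues and multiplicities (the geometric multiplicity of λ is n − rank(A − λI), which equals the number of Jordan blocks for λ):
  λ = 6: algebraic multiplicity = 5, geometric multiplicity = 2

Determining the block sizes for each eigenvalue:
  λ = 6: with am = 5 and gm = 2, the partition is not yet determined (e.g. several partitions of 5 into 2 parts exist). Let N = A − (6)·I. Computing rank(N^1) = 3, rank(N^2) = 1, rank(N^3) = 0; the number of blocks of size ≥ j is rank(N^{j−1}) − rank(N^j), giving [2, 2, 1]. So we have 1 block(s) of size 3, 1 block(s) of size 2 → block sizes [3, 2]

Assembling the blocks gives a Jordan form
J =
  [6, 1, 0, 0, 0]
  [0, 6, 1, 0, 0]
  [0, 0, 6, 0, 0]
  [0, 0, 0, 6, 1]
  [0, 0, 0, 0, 6]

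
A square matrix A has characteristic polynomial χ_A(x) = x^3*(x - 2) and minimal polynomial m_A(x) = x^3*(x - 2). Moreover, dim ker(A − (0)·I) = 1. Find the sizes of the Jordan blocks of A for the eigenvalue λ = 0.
Block sizes for λ = 0: [3]

Step 1 — from the characteristic polynomial, algebraic multiplicity of λ = 0 is 3. From dim ker(A − (0)·I) = 1, there are exactly 1 Jordan blocks for λ = 0.
Step 2 — from the minimal polynomial, the factor (x − 0)^3 tells us the largest block for λ = 0 has size 3.
Step 3 — with total size 3, 1 blocks, and largest block 3, the block sizes (in nonincreasing order) are [3].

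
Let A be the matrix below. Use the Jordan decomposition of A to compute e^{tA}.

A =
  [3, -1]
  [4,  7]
e^{tA} =
  [-2*t*exp(5*t) + exp(5*t), -t*exp(5*t)]
  [4*t*exp(5*t), 2*t*exp(5*t) + exp(5*t)]

Strategy: write A = P · J · P⁻¹ where J is a Jordan canonical form, so e^{tA} = P · e^{tJ} · P⁻¹, and e^{tJ} can be computed block-by-block.

A has Jordan form
J =
  [5, 1]
  [0, 5]
(up to reordering of blocks).

Per-block formulas:
  For a 2×2 Jordan block J_2(5): exp(t · J_2(5)) = e^(5t)·(I + t·N), where N is the 2×2 nilpotent shift.

After assembling e^{tJ} and conjugating by P, we get:

e^{tA} =
  [-2*t*exp(5*t) + exp(5*t), -t*exp(5*t)]
  [4*t*exp(5*t), 2*t*exp(5*t) + exp(5*t)]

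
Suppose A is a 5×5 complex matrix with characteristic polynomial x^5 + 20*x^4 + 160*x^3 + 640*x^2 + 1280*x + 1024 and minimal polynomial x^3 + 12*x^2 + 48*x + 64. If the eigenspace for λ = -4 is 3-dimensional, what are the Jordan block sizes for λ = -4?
Block sizes for λ = -4: [3, 1, 1]

Step 1 — from the characteristic polynomial, algebraic multiplicity of λ = -4 is 5. From dim ker(A − (-4)·I) = 3, there are exactly 3 Jordan blocks for λ = -4.
Step 2 — from the minimal polynomial, the factor (x + 4)^3 tells us the largest block for λ = -4 has size 3.
Step 3 — with total size 5, 3 blocks, and largest block 3, the block sizes (in nonincreasing order) are [3, 1, 1].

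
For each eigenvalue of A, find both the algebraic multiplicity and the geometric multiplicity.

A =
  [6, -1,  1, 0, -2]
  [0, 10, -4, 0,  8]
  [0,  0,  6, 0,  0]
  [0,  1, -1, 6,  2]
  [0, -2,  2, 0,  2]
λ = 6: alg = 5, geom = 4

Step 1 — factor the characteristic polynomial to read off the algebraic multiplicities:
  χ_A(x) = (x - 6)^5

Step 2 — compute geometric multiplicities via the rank-nullity identity g(λ) = n − rank(A − λI):
  rank(A − (6)·I) = 1, so dim ker(A − (6)·I) = n − 1 = 4

Summary:
  λ = 6: algebraic multiplicity = 5, geometric multiplicity = 4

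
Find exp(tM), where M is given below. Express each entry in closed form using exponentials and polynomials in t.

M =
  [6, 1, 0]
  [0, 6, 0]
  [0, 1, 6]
e^{tM} =
  [exp(6*t), t*exp(6*t), 0]
  [0, exp(6*t), 0]
  [0, t*exp(6*t), exp(6*t)]

Strategy: write M = P · J · P⁻¹ where J is a Jordan canonical form, so e^{tM} = P · e^{tJ} · P⁻¹, and e^{tJ} can be computed block-by-block.

M has Jordan form
J =
  [6, 1, 0]
  [0, 6, 0]
  [0, 0, 6]
(up to reordering of blocks).

Per-block formulas:
  For a 1×1 block at λ = 6: exp(t · [6]) = [e^(6t)].
  For a 2×2 Jordan block J_2(6): exp(t · J_2(6)) = e^(6t)·(I + t·N), where N is the 2×2 nilpotent shift.

After assembling e^{tJ} and conjugating by P, we get:

e^{tM} =
  [exp(6*t), t*exp(6*t), 0]
  [0, exp(6*t), 0]
  [0, t*exp(6*t), exp(6*t)]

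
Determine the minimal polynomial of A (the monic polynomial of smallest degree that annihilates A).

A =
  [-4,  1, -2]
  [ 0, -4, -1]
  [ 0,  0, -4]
x^3 + 12*x^2 + 48*x + 64

The characteristic polynomial is χ_A(x) = (x + 4)^3, so the eigenvalues are known. The minimal polynomial is
  m_A(x) = Π_λ (x − λ)^{k_λ}
where k_λ is the size of the *largest* Jordan block for λ (equivalently, the smallest k with (A − λI)^k v = 0 for every generalised eigenvector v of λ).

  λ = -4: largest Jordan block has size 3, contributing (x + 4)^3

So m_A(x) = (x + 4)^3 = x^3 + 12*x^2 + 48*x + 64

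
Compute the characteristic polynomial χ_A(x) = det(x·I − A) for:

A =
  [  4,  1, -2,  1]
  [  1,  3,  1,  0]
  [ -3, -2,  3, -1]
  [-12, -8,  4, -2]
x^4 - 8*x^3 + 24*x^2 - 32*x + 16

Expanding det(x·I − A) (e.g. by cofactor expansion or by noting that A is similar to its Jordan form J, which has the same characteristic polynomial as A) gives
  χ_A(x) = x^4 - 8*x^3 + 24*x^2 - 32*x + 16
which factors as (x - 2)^4. The eigenvalues (with algebraic multiplicities) are λ = 2 with multiplicity 4.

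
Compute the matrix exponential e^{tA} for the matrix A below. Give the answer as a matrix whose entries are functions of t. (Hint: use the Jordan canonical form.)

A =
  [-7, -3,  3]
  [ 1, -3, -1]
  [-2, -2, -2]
e^{tA} =
  [-3*t*exp(-4*t) + exp(-4*t), -3*t*exp(-4*t), 3*t*exp(-4*t)]
  [t*exp(-4*t), t*exp(-4*t) + exp(-4*t), -t*exp(-4*t)]
  [-2*t*exp(-4*t), -2*t*exp(-4*t), 2*t*exp(-4*t) + exp(-4*t)]

Strategy: write A = P · J · P⁻¹ where J is a Jordan canonical form, so e^{tA} = P · e^{tJ} · P⁻¹, and e^{tJ} can be computed block-by-block.

A has Jordan form
J =
  [-4,  1,  0]
  [ 0, -4,  0]
  [ 0,  0, -4]
(up to reordering of blocks).

Per-block formulas:
  For a 1×1 block at λ = -4: exp(t · [-4]) = [e^(-4t)].
  For a 2×2 Jordan block J_2(-4): exp(t · J_2(-4)) = e^(-4t)·(I + t·N), where N is the 2×2 nilpotent shift.

After assembling e^{tJ} and conjugating by P, we get:

e^{tA} =
  [-3*t*exp(-4*t) + exp(-4*t), -3*t*exp(-4*t), 3*t*exp(-4*t)]
  [t*exp(-4*t), t*exp(-4*t) + exp(-4*t), -t*exp(-4*t)]
  [-2*t*exp(-4*t), -2*t*exp(-4*t), 2*t*exp(-4*t) + exp(-4*t)]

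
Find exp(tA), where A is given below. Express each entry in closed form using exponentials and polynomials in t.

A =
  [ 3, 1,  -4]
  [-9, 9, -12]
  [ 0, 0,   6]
e^{tA} =
  [-3*t*exp(6*t) + exp(6*t), t*exp(6*t), -4*t*exp(6*t)]
  [-9*t*exp(6*t), 3*t*exp(6*t) + exp(6*t), -12*t*exp(6*t)]
  [0, 0, exp(6*t)]

Strategy: write A = P · J · P⁻¹ where J is a Jordan canonical form, so e^{tA} = P · e^{tJ} · P⁻¹, and e^{tJ} can be computed block-by-block.

A has Jordan form
J =
  [6, 1, 0]
  [0, 6, 0]
  [0, 0, 6]
(up to reordering of blocks).

Per-block formulas:
  For a 2×2 Jordan block J_2(6): exp(t · J_2(6)) = e^(6t)·(I + t·N), where N is the 2×2 nilpotent shift.
  For a 1×1 block at λ = 6: exp(t · [6]) = [e^(6t)].

After assembling e^{tJ} and conjugating by P, we get:

e^{tA} =
  [-3*t*exp(6*t) + exp(6*t), t*exp(6*t), -4*t*exp(6*t)]
  [-9*t*exp(6*t), 3*t*exp(6*t) + exp(6*t), -12*t*exp(6*t)]
  [0, 0, exp(6*t)]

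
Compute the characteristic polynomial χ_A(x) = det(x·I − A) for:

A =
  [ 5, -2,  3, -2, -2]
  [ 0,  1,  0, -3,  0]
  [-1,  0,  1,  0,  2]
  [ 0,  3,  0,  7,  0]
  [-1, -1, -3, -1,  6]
x^5 - 20*x^4 + 160*x^3 - 640*x^2 + 1280*x - 1024

Expanding det(x·I − A) (e.g. by cofactor expansion or by noting that A is similar to its Jordan form J, which has the same characteristic polynomial as A) gives
  χ_A(x) = x^5 - 20*x^4 + 160*x^3 - 640*x^2 + 1280*x - 1024
which factors as (x - 4)^5. The eigenvalues (with algebraic multiplicities) are λ = 4 with multiplicity 5.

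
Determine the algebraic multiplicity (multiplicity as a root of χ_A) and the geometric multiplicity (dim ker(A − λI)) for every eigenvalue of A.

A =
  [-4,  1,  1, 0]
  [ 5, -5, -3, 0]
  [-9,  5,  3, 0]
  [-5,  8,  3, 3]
λ = -2: alg = 3, geom = 1; λ = 3: alg = 1, geom = 1

Step 1 — factor the characteristic polynomial to read off the algebraic multiplicities:
  χ_A(x) = (x - 3)*(x + 2)^3

Step 2 — compute geometric multiplicities via the rank-nullity identity g(λ) = n − rank(A − λI):
  rank(A − (-2)·I) = 3, so dim ker(A − (-2)·I) = n − 3 = 1
  rank(A − (3)·I) = 3, so dim ker(A − (3)·I) = n − 3 = 1

Summary:
  λ = -2: algebraic multiplicity = 3, geometric multiplicity = 1
  λ = 3: algebraic multiplicity = 1, geometric multiplicity = 1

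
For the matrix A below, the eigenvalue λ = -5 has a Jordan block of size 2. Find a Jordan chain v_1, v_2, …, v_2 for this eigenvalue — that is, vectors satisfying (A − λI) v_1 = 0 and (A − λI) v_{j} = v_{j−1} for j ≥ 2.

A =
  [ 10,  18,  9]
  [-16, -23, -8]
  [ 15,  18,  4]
A Jordan chain for λ = -5 of length 2:
v_1 = (9, -12, 9)ᵀ
v_2 = (3, -2, 0)ᵀ

Let N = A − (-5)·I. We want v_2 with N^2 v_2 = 0 but N^1 v_2 ≠ 0; then v_{j-1} := N · v_j for j = 2, …, 2.

Pick v_2 = (3, -2, 0)ᵀ.
Then v_1 = N · v_2 = (9, -12, 9)ᵀ.

Sanity check: (A − (-5)·I) v_1 = (0, 0, 0)ᵀ = 0. ✓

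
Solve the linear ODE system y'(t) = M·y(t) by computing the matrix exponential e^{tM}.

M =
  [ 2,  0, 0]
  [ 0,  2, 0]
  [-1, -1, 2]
e^{tM} =
  [exp(2*t), 0, 0]
  [0, exp(2*t), 0]
  [-t*exp(2*t), -t*exp(2*t), exp(2*t)]

Strategy: write M = P · J · P⁻¹ where J is a Jordan canonical form, so e^{tM} = P · e^{tJ} · P⁻¹, and e^{tJ} can be computed block-by-block.

M has Jordan form
J =
  [2, 1, 0]
  [0, 2, 0]
  [0, 0, 2]
(up to reordering of blocks).

Per-block formulas:
  For a 2×2 Jordan block J_2(2): exp(t · J_2(2)) = e^(2t)·(I + t·N), where N is the 2×2 nilpotent shift.
  For a 1×1 block at λ = 2: exp(t · [2]) = [e^(2t)].

After assembling e^{tJ} and conjugating by P, we get:

e^{tM} =
  [exp(2*t), 0, 0]
  [0, exp(2*t), 0]
  [-t*exp(2*t), -t*exp(2*t), exp(2*t)]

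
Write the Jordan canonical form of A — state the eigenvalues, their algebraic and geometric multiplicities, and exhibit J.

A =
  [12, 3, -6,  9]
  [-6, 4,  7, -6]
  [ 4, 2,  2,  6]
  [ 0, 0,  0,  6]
J_3(6) ⊕ J_1(6)

The characteristic polynomial is
  det(x·I − A) = x^4 - 24*x^3 + 216*x^2 - 864*x + 1296 = (x - 6)^4

Eigenvalues and multiplicities (the geometric multiplicity of λ is n − rank(A − λI), which equals the number of Jordan blocks for λ):
  λ = 6: algebraic multiplicity = 4, geometric multiplicity = 2

Determining the block sizes for each eigenvalue:
  λ = 6: with am = 4 and gm = 2, the partition is not yet determined (e.g. several partitions of 4 into 2 parts exist). Let N = A − (6)·I. Computing rank(N^1) = 2, rank(N^2) = 1, rank(N^3) = 0; the number of blocks of size ≥ j is rank(N^{j−1}) − rank(N^j), giving [2, 1, 1]. So we have 1 block(s) of size 3, 1 block(s) of size 1 → block sizes [3, 1]

Assembling the blocks gives a Jordan form
J =
  [6, 1, 0, 0]
  [0, 6, 1, 0]
  [0, 0, 6, 0]
  [0, 0, 0, 6]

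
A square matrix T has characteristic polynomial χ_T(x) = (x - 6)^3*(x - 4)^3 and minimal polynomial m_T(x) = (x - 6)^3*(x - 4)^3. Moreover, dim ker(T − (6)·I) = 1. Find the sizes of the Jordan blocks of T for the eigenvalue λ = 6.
Block sizes for λ = 6: [3]

Step 1 — from the characteristic polynomial, algebraic multiplicity of λ = 6 is 3. From dim ker(T − (6)·I) = 1, there are exactly 1 Jordan blocks for λ = 6.
Step 2 — from the minimal polynomial, the factor (x − 6)^3 tells us the largest block for λ = 6 has size 3.
Step 3 — with total size 3, 1 blocks, and largest block 3, the block sizes (in nonincreasing order) are [3].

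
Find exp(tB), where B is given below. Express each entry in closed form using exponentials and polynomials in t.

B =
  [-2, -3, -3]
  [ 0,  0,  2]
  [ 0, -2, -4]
e^{tB} =
  [exp(-2*t), -3*t*exp(-2*t), -3*t*exp(-2*t)]
  [0, 2*t*exp(-2*t) + exp(-2*t), 2*t*exp(-2*t)]
  [0, -2*t*exp(-2*t), -2*t*exp(-2*t) + exp(-2*t)]

Strategy: write B = P · J · P⁻¹ where J is a Jordan canonical form, so e^{tB} = P · e^{tJ} · P⁻¹, and e^{tJ} can be computed block-by-block.

B has Jordan form
J =
  [-2,  1,  0]
  [ 0, -2,  0]
  [ 0,  0, -2]
(up to reordering of blocks).

Per-block formulas:
  For a 1×1 block at λ = -2: exp(t · [-2]) = [e^(-2t)].
  For a 2×2 Jordan block J_2(-2): exp(t · J_2(-2)) = e^(-2t)·(I + t·N), where N is the 2×2 nilpotent shift.

After assembling e^{tJ} and conjugating by P, we get:

e^{tB} =
  [exp(-2*t), -3*t*exp(-2*t), -3*t*exp(-2*t)]
  [0, 2*t*exp(-2*t) + exp(-2*t), 2*t*exp(-2*t)]
  [0, -2*t*exp(-2*t), -2*t*exp(-2*t) + exp(-2*t)]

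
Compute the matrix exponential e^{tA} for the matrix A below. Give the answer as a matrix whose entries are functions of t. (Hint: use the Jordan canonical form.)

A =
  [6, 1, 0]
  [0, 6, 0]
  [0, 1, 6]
e^{tA} =
  [exp(6*t), t*exp(6*t), 0]
  [0, exp(6*t), 0]
  [0, t*exp(6*t), exp(6*t)]

Strategy: write A = P · J · P⁻¹ where J is a Jordan canonical form, so e^{tA} = P · e^{tJ} · P⁻¹, and e^{tJ} can be computed block-by-block.

A has Jordan form
J =
  [6, 1, 0]
  [0, 6, 0]
  [0, 0, 6]
(up to reordering of blocks).

Per-block formulas:
  For a 1×1 block at λ = 6: exp(t · [6]) = [e^(6t)].
  For a 2×2 Jordan block J_2(6): exp(t · J_2(6)) = e^(6t)·(I + t·N), where N is the 2×2 nilpotent shift.

After assembling e^{tJ} and conjugating by P, we get:

e^{tA} =
  [exp(6*t), t*exp(6*t), 0]
  [0, exp(6*t), 0]
  [0, t*exp(6*t), exp(6*t)]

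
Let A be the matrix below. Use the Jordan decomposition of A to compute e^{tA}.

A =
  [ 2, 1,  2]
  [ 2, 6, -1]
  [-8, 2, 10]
e^{tA} =
  [t^2*exp(6*t) - 4*t*exp(6*t) + exp(6*t), t*exp(6*t), -t^2*exp(6*t)/2 + 2*t*exp(6*t)]
  [2*t*exp(6*t), exp(6*t), -t*exp(6*t)]
  [2*t^2*exp(6*t) - 8*t*exp(6*t), 2*t*exp(6*t), -t^2*exp(6*t) + 4*t*exp(6*t) + exp(6*t)]

Strategy: write A = P · J · P⁻¹ where J is a Jordan canonical form, so e^{tA} = P · e^{tJ} · P⁻¹, and e^{tJ} can be computed block-by-block.

A has Jordan form
J =
  [6, 1, 0]
  [0, 6, 1]
  [0, 0, 6]
(up to reordering of blocks).

Per-block formulas:
  For a 3×3 Jordan block J_3(6): exp(t · J_3(6)) = e^(6t)·(I + t·N + (t^2/2)·N^2), where N is the 3×3 nilpotent shift.

After assembling e^{tJ} and conjugating by P, we get:

e^{tA} =
  [t^2*exp(6*t) - 4*t*exp(6*t) + exp(6*t), t*exp(6*t), -t^2*exp(6*t)/2 + 2*t*exp(6*t)]
  [2*t*exp(6*t), exp(6*t), -t*exp(6*t)]
  [2*t^2*exp(6*t) - 8*t*exp(6*t), 2*t*exp(6*t), -t^2*exp(6*t) + 4*t*exp(6*t) + exp(6*t)]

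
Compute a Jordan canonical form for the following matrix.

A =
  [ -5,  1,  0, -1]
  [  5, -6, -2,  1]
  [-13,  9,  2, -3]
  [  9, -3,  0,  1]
J_3(-2) ⊕ J_1(-2)

The characteristic polynomial is
  det(x·I − A) = x^4 + 8*x^3 + 24*x^2 + 32*x + 16 = (x + 2)^4

Eigenvalues and multiplicities (the geometric multiplicity of λ is n − rank(A − λI), which equals the number of Jordan blocks for λ):
  λ = -2: algebraic multiplicity = 4, geometric multiplicity = 2

Determining the block sizes for each eigenvalue:
  λ = -2: with am = 4 and gm = 2, the partition is not yet determined (e.g. several partitions of 4 into 2 parts exist). Let N = A − (-2)·I. Computing rank(N^1) = 2, rank(N^2) = 1, rank(N^3) = 0; the number of blocks of size ≥ j is rank(N^{j−1}) − rank(N^j), giving [2, 1, 1]. So we have 1 block(s) of size 3, 1 block(s) of size 1 → block sizes [3, 1]

Assembling the blocks gives a Jordan form
J =
  [-2,  1,  0,  0]
  [ 0, -2,  1,  0]
  [ 0,  0, -2,  0]
  [ 0,  0,  0, -2]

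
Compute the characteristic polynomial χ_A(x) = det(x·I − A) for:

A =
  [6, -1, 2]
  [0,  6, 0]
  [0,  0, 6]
x^3 - 18*x^2 + 108*x - 216

Expanding det(x·I − A) (e.g. by cofactor expansion or by noting that A is similar to its Jordan form J, which has the same characteristic polynomial as A) gives
  χ_A(x) = x^3 - 18*x^2 + 108*x - 216
which factors as (x - 6)^3. The eigenvalues (with algebraic multiplicities) are λ = 6 with multiplicity 3.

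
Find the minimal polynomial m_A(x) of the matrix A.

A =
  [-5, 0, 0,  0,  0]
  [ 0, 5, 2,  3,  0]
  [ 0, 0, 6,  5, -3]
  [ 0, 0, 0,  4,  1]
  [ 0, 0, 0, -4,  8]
x^5 - 18*x^4 + 83*x^3 + 234*x^2 - 2700*x + 5400

The characteristic polynomial is χ_A(x) = (x - 6)^3*(x - 5)*(x + 5), so the eigenvalues are known. The minimal polynomial is
  m_A(x) = Π_λ (x − λ)^{k_λ}
where k_λ is the size of the *largest* Jordan block for λ (equivalently, the smallest k with (A − λI)^k v = 0 for every generalised eigenvector v of λ).

  λ = -5: largest Jordan block has size 1, contributing (x + 5)
  λ = 5: largest Jordan block has size 1, contributing (x − 5)
  λ = 6: largest Jordan block has size 3, contributing (x − 6)^3

So m_A(x) = (x - 6)^3*(x - 5)*(x + 5) = x^5 - 18*x^4 + 83*x^3 + 234*x^2 - 2700*x + 5400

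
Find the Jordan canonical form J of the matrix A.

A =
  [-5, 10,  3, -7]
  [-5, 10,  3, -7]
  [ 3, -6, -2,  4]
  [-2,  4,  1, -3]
J_3(0) ⊕ J_1(0)

The characteristic polynomial is
  det(x·I − A) = x^4

Eigenvalues and multiplicities (the geometric multiplicity of λ is n − rank(A − λI), which equals the number of Jordan blocks for λ):
  λ = 0: algebraic multiplicity = 4, geometric multiplicity = 2

Determining the block sizes for each eigenvalue:
  λ = 0: with am = 4 and gm = 2, the partition is not yet determined (e.g. several partitions of 4 into 2 parts exist). Let N = A − (0)·I. Computing rank(N^1) = 2, rank(N^2) = 1, rank(N^3) = 0; the number of blocks of size ≥ j is rank(N^{j−1}) − rank(N^j), giving [2, 1, 1]. So we have 1 block(s) of size 3, 1 block(s) of size 1 → block sizes [3, 1]

Assembling the blocks gives a Jordan form
J =
  [0, 1, 0, 0]
  [0, 0, 1, 0]
  [0, 0, 0, 0]
  [0, 0, 0, 0]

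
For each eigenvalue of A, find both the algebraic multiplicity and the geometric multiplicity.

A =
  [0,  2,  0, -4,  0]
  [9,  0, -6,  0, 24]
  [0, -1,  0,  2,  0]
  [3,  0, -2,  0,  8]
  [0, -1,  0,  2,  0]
λ = 0: alg = 5, geom = 3

Step 1 — factor the characteristic polynomial to read off the algebraic multiplicities:
  χ_A(x) = x^5

Step 2 — compute geometric multiplicities via the rank-nullity identity g(λ) = n − rank(A − λI):
  rank(A − (0)·I) = 2, so dim ker(A − (0)·I) = n − 2 = 3

Summary:
  λ = 0: algebraic multiplicity = 5, geometric multiplicity = 3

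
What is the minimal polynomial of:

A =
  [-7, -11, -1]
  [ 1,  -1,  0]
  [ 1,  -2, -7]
x^3 + 15*x^2 + 75*x + 125

The characteristic polynomial is χ_A(x) = (x + 5)^3, so the eigenvalues are known. The minimal polynomial is
  m_A(x) = Π_λ (x − λ)^{k_λ}
where k_λ is the size of the *largest* Jordan block for λ (equivalently, the smallest k with (A − λI)^k v = 0 for every generalised eigenvector v of λ).

  λ = -5: largest Jordan block has size 3, contributing (x + 5)^3

So m_A(x) = (x + 5)^3 = x^3 + 15*x^2 + 75*x + 125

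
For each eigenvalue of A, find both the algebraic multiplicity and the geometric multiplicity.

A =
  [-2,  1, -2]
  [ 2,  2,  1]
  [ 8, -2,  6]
λ = 2: alg = 3, geom = 1

Step 1 — factor the characteristic polynomial to read off the algebraic multiplicities:
  χ_A(x) = (x - 2)^3

Step 2 — compute geometric multiplicities via the rank-nullity identity g(λ) = n − rank(A − λI):
  rank(A − (2)·I) = 2, so dim ker(A − (2)·I) = n − 2 = 1

Summary:
  λ = 2: algebraic multiplicity = 3, geometric multiplicity = 1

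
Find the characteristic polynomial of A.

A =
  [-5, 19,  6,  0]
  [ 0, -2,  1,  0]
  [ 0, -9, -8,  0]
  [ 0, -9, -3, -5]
x^4 + 20*x^3 + 150*x^2 + 500*x + 625

Expanding det(x·I − A) (e.g. by cofactor expansion or by noting that A is similar to its Jordan form J, which has the same characteristic polynomial as A) gives
  χ_A(x) = x^4 + 20*x^3 + 150*x^2 + 500*x + 625
which factors as (x + 5)^4. The eigenvalues (with algebraic multiplicities) are λ = -5 with multiplicity 4.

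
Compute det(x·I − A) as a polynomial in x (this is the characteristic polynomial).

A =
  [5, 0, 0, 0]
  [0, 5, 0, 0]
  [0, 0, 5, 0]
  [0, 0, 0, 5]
x^4 - 20*x^3 + 150*x^2 - 500*x + 625

Expanding det(x·I − A) (e.g. by cofactor expansion or by noting that A is similar to its Jordan form J, which has the same characteristic polynomial as A) gives
  χ_A(x) = x^4 - 20*x^3 + 150*x^2 - 500*x + 625
which factors as (x - 5)^4. The eigenvalues (with algebraic multiplicities) are λ = 5 with multiplicity 4.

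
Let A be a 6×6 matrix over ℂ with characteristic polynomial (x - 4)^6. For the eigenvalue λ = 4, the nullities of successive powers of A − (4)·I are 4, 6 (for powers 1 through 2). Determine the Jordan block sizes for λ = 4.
Block sizes for λ = 4: [2, 2, 1, 1]

From the dimensions of kernels of powers, the number of Jordan blocks of size at least j is d_j − d_{j−1} where d_j = dim ker(N^j) (with d_0 = 0). Computing the differences gives [4, 2].
The number of blocks of size exactly k is (#blocks of size ≥ k) − (#blocks of size ≥ k + 1), so the partition is: 2 block(s) of size 1, 2 block(s) of size 2.
In nonincreasing order the block sizes are [2, 2, 1, 1].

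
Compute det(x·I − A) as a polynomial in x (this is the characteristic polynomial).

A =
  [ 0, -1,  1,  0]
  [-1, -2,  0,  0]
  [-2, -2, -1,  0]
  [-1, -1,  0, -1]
x^4 + 4*x^3 + 6*x^2 + 4*x + 1

Expanding det(x·I − A) (e.g. by cofactor expansion or by noting that A is similar to its Jordan form J, which has the same characteristic polynomial as A) gives
  χ_A(x) = x^4 + 4*x^3 + 6*x^2 + 4*x + 1
which factors as (x + 1)^4. The eigenvalues (with algebraic multiplicities) are λ = -1 with multiplicity 4.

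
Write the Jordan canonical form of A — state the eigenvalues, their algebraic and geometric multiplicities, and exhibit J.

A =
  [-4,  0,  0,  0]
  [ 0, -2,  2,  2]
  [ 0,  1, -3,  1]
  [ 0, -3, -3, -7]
J_2(-4) ⊕ J_1(-4) ⊕ J_1(-4)

The characteristic polynomial is
  det(x·I − A) = x^4 + 16*x^3 + 96*x^2 + 256*x + 256 = (x + 4)^4

Eigenvalues and multiplicities (the geometric multiplicity of λ is n − rank(A − λI), which equals the number of Jordan blocks for λ):
  λ = -4: algebraic multiplicity = 4, geometric multiplicity = 3

Determining the block sizes for each eigenvalue:
  λ = -4: 3 blocks summing to 4 forces exactly one block of size 2 and the rest size 1 → block sizes [2, 1, 1]

Assembling the blocks gives a Jordan form
J =
  [-4,  1,  0,  0]
  [ 0, -4,  0,  0]
  [ 0,  0, -4,  0]
  [ 0,  0,  0, -4]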